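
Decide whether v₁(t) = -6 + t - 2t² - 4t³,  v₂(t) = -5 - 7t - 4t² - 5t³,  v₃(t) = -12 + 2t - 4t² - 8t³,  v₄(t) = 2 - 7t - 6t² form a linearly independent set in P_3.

Take coordinates with respect to the standard basis {1, t, …, t³}.
The matrix [v₁|v₂|v₃|v₄] has determinant 0.
A zero determinant means the columns are linearly dependent.
Indeed 2v₁ - v₃ = 0.

linearly dependent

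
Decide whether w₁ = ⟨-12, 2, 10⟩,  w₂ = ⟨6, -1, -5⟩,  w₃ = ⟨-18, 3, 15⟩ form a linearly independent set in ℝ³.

The matrix [w₁|w₂|w₃] has determinant 0.
A zero determinant means the columns are linearly dependent.

linearly dependent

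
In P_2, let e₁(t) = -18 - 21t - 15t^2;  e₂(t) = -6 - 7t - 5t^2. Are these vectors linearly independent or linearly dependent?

linearly dependent

Write each element as a coordinate vector in ℝ³ using {1, t, t^2}.
Place the vectors as rows of a 2×3 matrix and reduce to echelon form.
The reduction yields 1 nonzero row, so the rank is 1.
Since rank 1 < 2, the set is linearly dependent.
Indeed e₁ - 3e₂ = 0.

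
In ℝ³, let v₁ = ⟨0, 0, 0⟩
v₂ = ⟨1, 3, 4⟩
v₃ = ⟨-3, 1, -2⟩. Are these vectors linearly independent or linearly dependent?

One of the vectors is the zero vector, so the set is linearly dependent.

linearly dependent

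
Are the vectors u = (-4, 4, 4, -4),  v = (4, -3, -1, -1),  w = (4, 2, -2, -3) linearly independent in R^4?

linearly independent

Row-reduce the matrix whose columns are u, v, w.
The reduction yields 3 nonzero rows, so the rank is 3.
Since rank = 3 (the number of vectors), the set is linearly independent.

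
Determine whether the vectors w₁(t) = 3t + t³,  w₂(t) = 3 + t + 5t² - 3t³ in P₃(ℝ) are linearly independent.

Take coordinates with respect to the standard basis {1, t, …, t³}.
Row-reduce the matrix whose columns are w₁, w₂.
The reduction yields 2 nonzero rows, so the rank is 2.
Since rank = 2 (the number of vectors), the set is linearly independent.

linearly independent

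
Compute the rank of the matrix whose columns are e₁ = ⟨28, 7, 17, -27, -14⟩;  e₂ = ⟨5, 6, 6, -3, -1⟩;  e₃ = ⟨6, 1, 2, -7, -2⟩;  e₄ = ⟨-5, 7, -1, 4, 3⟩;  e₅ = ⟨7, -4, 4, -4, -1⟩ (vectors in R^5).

rank 4

Apply Gaussian elimination to the matrix whose rows are e₁, e₂, e₃, e₄, e₅.
Reduction leaves 4 leading entries, giving rank 4.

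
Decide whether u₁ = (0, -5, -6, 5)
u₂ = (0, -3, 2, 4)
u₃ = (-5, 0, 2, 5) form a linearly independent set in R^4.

linearly independent

Place the vectors as rows of a 3×4 matrix and reduce to echelon form.
The reduction yields 3 nonzero rows, so the rank is 3.
Since rank = 3 (the number of vectors), the set is linearly independent.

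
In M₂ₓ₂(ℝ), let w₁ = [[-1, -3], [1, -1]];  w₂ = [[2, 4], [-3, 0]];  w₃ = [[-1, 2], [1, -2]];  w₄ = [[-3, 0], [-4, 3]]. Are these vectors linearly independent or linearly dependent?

linearly independent

Write each element as a coordinate vector in ℝ⁴ using {E₁₁, E₁₂, E₂₁, E₂₂}.
Row-reduce the matrix whose columns are w₁, w₂, w₃, w₄.
The reduction yields 4 nonzero rows, so the rank is 4.
Since rank = 4 (the number of vectors), the set is linearly independent.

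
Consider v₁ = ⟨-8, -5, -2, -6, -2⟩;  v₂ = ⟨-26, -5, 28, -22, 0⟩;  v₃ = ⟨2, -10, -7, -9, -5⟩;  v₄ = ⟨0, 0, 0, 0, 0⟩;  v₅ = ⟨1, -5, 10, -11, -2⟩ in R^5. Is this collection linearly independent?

One of the vectors is the zero vector, so the set is linearly dependent.

linearly dependent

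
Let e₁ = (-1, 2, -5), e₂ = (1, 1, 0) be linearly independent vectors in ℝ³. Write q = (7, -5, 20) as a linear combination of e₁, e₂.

q = -4e₁ + 3e₂

Set up the augmented matrix [e₁ | e₂ | q] and row-reduce.
The system has the unique solution (α₁, α₂) = (-4, 3).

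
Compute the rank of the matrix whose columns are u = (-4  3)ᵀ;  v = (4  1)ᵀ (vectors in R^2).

Put the 2×2 matrix [u|v] into echelon form.
Reduction leaves 2 leading entries, giving rank 2.

rank 2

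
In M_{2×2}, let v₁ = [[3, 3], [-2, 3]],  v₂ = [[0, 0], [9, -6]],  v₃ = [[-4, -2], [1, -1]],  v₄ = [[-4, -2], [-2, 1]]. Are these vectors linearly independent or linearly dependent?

Take coordinates with respect to the standard basis {E₁₁, E₁₂, E₂₁, E₂₂}.
Place the vectors as rows of a 4×4 matrix and reduce to echelon form.
The reduction yields 3 nonzero rows, so the rank is 3.
Since rank 3 < 4, the set is linearly dependent.
Indeed v₂ - 3v₃ + 3v₄ = 0.

linearly dependent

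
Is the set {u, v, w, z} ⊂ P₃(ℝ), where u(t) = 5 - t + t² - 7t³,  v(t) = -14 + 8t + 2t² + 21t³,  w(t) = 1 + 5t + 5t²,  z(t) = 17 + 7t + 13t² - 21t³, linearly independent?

Write each element as a coordinate vector in ℝ⁴ using {1, t, …, t³}.
Place the vectors as rows of a 4×4 matrix and reduce to echelon form.
The reduction yields 2 nonzero rows, so the rank is 2.
Since rank 2 < 4, the set is linearly dependent.

linearly dependent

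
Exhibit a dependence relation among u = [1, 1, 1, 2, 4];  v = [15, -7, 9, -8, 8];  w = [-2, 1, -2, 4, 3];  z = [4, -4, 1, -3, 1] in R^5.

Write the vectors as columns of a matrix and find a nonzero vector in its null space.
A generator of the null space is (3, -1, -2, 2).

3u - v - 2w + 2z = 0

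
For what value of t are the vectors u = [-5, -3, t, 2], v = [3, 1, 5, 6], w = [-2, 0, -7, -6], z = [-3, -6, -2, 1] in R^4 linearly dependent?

t = 47/2

Place the vectors as rows of a 4×4 matrix; dependence ⇔ determinant zero.
The determinant works out to 376 - 16*t.
Solving 376 - 16*t = 0 yields t = 47/2.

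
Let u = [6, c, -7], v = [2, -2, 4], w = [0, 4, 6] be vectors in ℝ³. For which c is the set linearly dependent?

c = -56/3

Place the vectors as rows of a 3×3 matrix; dependence ⇔ determinant zero.
The determinant works out to -12*c - 224.
Solving -12*c - 224 = 0 yields c = -56/3.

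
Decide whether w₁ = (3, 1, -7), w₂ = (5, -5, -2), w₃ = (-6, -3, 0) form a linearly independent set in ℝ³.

linearly independent

The matrix [w₁|w₂|w₃] has determinant 309.
A nonzero determinant means the columns are linearly independent.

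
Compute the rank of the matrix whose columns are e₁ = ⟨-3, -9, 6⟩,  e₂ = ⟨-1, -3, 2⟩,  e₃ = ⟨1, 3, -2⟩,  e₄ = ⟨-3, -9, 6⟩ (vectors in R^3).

Apply Gaussian elimination to the matrix whose rows are e₁, e₂, e₃, e₄.
Reduction leaves 1 leading entry, giving rank 1.
(With 4 elements in a 3-dimensional space the rank is at most 3.)

1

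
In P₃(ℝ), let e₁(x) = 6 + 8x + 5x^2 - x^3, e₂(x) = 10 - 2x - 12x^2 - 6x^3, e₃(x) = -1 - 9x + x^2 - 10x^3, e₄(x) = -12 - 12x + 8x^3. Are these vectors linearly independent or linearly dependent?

Take coordinates with respect to the standard basis {1, x, …, x^3}.
Form the 4×4 matrix with these as columns; its determinant is -8832.
A nonzero determinant means the columns are linearly independent.

linearly independent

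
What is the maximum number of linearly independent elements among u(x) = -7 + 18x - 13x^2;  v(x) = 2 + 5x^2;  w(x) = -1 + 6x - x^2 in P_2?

Represent each element by its coordinate vector in ℝ³.
Apply Gaussian elimination to the matrix whose rows are u, v, w.
There are 2 pivot columns, so rank = 2.

2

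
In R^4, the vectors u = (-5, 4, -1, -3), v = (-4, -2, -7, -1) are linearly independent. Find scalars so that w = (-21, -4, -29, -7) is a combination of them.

w = u + 4v

Since u, v are independent, the coefficients expressing w are uniquely determined by a linear system.
The system has the unique solution (α₁, α₂) = (1, 4).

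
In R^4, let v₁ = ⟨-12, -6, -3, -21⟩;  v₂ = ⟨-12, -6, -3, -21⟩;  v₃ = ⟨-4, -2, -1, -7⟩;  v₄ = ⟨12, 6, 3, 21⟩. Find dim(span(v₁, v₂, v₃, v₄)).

dim = 1

Apply Gaussian elimination to the matrix whose rows are v₁, v₂, v₃, v₄.
Exactly 1 pivot survives; hence the rank is 1.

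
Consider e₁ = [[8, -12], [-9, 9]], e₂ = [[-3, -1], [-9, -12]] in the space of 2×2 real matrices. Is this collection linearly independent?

linearly independent

Take coordinates with respect to the standard basis {E₁₁, E₁₂, E₂₁, E₂₂}.
Row-reduce the matrix whose columns are e₁, e₂.
The reduction yields 2 nonzero rows, so the rank is 2.
Since rank = 2 (the number of vectors), the set is linearly independent.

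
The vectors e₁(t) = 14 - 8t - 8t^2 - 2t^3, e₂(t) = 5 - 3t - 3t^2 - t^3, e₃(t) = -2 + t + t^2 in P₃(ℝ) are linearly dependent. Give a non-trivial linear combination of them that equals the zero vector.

Take coordinates with respect to {1, t, …, t^3}.
Set up α₁e₁ + … + α₃e₃ = 0 and solve the homogeneous system.
The free variable yields coefficients (1, -2, 2) (any nonzero multiple also works).

e₁ - 2e₂ + 2e₃ = 0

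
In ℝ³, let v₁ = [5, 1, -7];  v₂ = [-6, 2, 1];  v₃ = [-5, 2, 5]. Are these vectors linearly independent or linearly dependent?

linearly independent

Row-reduce the matrix whose columns are v₁, v₂, v₃.
The reduction yields 3 nonzero rows, so the rank is 3.
Since rank = 3 (the number of vectors), the set is linearly independent.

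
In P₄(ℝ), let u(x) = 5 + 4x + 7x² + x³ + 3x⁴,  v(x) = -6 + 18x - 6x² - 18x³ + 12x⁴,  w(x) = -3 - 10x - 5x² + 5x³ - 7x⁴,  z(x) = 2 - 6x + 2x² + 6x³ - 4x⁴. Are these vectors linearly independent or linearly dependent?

Take coordinates with respect to the standard basis {1, x, …, x⁴}.
One vector is a scalar multiple of another, so the set is dependent.

linearly dependent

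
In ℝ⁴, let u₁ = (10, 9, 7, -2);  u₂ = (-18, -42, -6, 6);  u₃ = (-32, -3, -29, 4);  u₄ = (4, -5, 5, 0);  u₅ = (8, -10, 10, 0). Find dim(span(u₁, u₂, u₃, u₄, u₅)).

Apply Gaussian elimination to the matrix whose rows are u₁, u₂, u₃, u₄, u₅.
There are 2 pivot columns, so rank = 2.
(With 5 elements in a 4-dimensional space the rank is at most 4.)

2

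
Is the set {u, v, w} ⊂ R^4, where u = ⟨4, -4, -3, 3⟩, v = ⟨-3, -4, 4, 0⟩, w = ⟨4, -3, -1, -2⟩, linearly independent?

Place the vectors as rows of a 3×4 matrix and reduce to echelon form.
The reduction yields 3 nonzero rows, so the rank is 3.
Since rank = 3 (the number of vectors), the set is linearly independent.

linearly independent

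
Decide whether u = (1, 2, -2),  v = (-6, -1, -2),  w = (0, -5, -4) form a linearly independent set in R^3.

linearly independent

Place the vectors as rows of a 3×3 matrix and reduce to echelon form.
The reduction yields 3 nonzero rows, so the rank is 3.
Since rank = 3 (the number of vectors), the set is linearly independent.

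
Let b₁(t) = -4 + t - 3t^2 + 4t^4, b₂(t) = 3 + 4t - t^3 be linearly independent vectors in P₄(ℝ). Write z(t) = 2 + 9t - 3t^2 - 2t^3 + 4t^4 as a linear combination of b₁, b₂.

Identify each element with its coordinate vector in ℝ⁵ via {1, t, …, t^4}.
Solve the system with b₁, b₂ as columns and z as the right-hand side.
The system has the unique solution (α₁, α₂) = (1, 2).

z = b₁ + 2b₂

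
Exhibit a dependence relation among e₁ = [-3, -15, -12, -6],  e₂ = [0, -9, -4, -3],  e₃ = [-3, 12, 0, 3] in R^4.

e₁ - 3e₂ - e₃ = 0

Write the vectors as columns of a matrix and find a nonzero vector in its null space.
The free variable yields coefficients (1, -3, -1) (any nonzero multiple also works).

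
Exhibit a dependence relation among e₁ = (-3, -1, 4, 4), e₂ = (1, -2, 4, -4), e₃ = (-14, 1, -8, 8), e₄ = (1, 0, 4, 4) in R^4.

Set up α₁e₁ + … + α₄e₄ = 0 and solve the homogeneous system.
The free variable yields coefficients (3, -2, -1, -3) (any nonzero multiple also works).

3e₁ - 2e₂ - e₃ - 3e₄ = 0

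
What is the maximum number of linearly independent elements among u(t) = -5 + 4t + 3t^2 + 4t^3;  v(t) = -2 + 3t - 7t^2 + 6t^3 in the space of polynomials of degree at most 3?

2

Pass to coordinate vectors with respect to the basis {1, t, …, t^3}.
Put the 4×2 matrix [u|v] into echelon form.
There are 2 pivot columns, so rank = 2.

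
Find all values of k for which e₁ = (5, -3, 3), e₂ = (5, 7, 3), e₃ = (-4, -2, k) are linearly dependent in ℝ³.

k = -12/5

Dependence holds iff the 3×3 matrix [e₁ e₂ e₃] is singular.
Expanding, det = 50*k + 120.
Solving 50*k + 120 = 0 yields k = -12/5.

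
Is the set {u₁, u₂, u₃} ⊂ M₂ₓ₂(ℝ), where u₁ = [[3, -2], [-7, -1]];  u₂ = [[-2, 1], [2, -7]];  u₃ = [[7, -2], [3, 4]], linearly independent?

Write each element as a coordinate vector in ℝ⁴ using {E₁₁, E₁₂, E₂₁, E₂₂}.
Row-reduce the matrix whose columns are u₁, u₂, u₃.
The reduction yields 3 nonzero rows, so the rank is 3.
Since rank = 3 (the number of vectors), the set is linearly independent.

linearly independent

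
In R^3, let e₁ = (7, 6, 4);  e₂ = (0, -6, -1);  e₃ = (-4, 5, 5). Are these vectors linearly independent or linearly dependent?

Row-reduce the matrix whose columns are e₁, e₂, e₃.
The reduction yields 3 nonzero rows, so the rank is 3.
Since rank = 3 (the number of vectors), the set is linearly independent.

linearly independent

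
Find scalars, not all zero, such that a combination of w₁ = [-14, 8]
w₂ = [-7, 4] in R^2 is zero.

w₁ - 2w₂ = 0

Row-reduce the matrix with w₁, w₂ as columns; the null space gives the coefficients.
The free variable yields coefficients (1, -2) (any nonzero multiple also works).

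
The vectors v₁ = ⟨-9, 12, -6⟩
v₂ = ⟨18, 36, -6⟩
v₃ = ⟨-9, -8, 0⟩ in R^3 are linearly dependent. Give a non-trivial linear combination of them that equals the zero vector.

v₁ - v₂ - 3v₃ = 0

Row-reduce the matrix with v₁, v₂, v₃ as columns; the null space gives the coefficients.
One solution (up to scaling) is (1, -1, -3).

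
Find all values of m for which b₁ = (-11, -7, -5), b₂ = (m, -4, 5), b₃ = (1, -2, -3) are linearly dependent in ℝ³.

Dependence holds iff the 3×3 matrix [b₁ b₂ b₃] is singular.
Cofactor expansion gives det = -11*m - 297.
Solving -11*m - 297 = 0 yields m = -27.

m = -27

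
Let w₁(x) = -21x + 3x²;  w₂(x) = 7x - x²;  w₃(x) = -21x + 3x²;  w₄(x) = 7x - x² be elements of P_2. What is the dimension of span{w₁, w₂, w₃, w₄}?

Use coordinates relative to {1, x, x²}.
Row-reduce the 4×3 matrix with these as rows.
Reduction leaves 1 leading entry, giving rank 1.
(With 4 elements in a 3-dimensional space the rank is at most 3.)

1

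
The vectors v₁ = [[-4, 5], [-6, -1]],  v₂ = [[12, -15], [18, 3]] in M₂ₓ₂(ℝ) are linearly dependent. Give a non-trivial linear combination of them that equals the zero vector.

3v₁ + v₂ = 0

Take coordinates with respect to {E₁₁, E₁₂, E₂₁, E₂₂}.
Set up α₁v₁ + α₂v₂ = 0 and solve the homogeneous system.
One solution (up to scaling) is (3, 1).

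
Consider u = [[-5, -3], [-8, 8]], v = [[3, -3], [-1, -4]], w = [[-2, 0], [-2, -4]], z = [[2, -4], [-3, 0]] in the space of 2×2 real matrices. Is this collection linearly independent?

linearly dependent

Take coordinates with respect to the standard basis {E₁₁, E₁₂, E₂₁, E₂₂}.
Place the vectors as rows of a 4×4 matrix and reduce to echelon form.
The reduction yields 3 nonzero rows, so the rank is 3.
Since rank 3 < 4, the set is linearly dependent.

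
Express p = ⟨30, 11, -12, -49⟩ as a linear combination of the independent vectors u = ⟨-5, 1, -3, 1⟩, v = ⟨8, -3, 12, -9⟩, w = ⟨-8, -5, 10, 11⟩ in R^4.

p = 2u + 2v - 3w

Set up the augmented matrix [u | v | w | p] and row-reduce.
Back-substitution yields (c₁, c₂, c₃) = (2, 2, -3).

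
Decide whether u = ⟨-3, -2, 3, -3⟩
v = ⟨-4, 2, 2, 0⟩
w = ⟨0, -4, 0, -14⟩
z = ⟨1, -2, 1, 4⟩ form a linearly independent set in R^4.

The matrix [u|v|w|z] has determinant 0.
A zero determinant means the columns are linearly dependent.
Indeed 2u - 2v - w - 2z = 0.

linearly dependent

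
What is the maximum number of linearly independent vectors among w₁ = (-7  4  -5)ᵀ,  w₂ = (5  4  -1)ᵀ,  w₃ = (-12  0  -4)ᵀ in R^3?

2

Apply Gaussian elimination to the matrix whose rows are w₁, w₂, w₃.
There are 2 pivot columns, so rank = 2.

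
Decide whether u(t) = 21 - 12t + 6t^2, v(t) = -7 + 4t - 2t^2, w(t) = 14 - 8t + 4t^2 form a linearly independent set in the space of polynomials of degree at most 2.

linearly dependent

Write each element as a coordinate vector in ℝ³ using {1, t, t^2}.
Row-reduce the matrix whose columns are u, v, w.
The reduction yields 1 nonzero row, so the rank is 1.
Since rank 1 < 3, the set is linearly dependent.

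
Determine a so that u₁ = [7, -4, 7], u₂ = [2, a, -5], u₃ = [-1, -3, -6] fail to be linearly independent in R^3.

a = -43/7

The set is linearly dependent precisely when det[u₁; u₂; u₃] = 0.
Cofactor expansion gives det = -35*a - 215.
Setting this to zero gives a = -43/7.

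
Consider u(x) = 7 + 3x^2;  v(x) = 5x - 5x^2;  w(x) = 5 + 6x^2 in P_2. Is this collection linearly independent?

linearly independent

Write each element as a coordinate vector in ℝ³ using {1, x, x^2}.
The matrix [u|v|w] has determinant 135.
A nonzero determinant means the columns are linearly independent.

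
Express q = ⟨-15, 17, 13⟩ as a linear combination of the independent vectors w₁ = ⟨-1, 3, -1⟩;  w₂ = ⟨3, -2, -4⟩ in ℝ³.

Since w₁, w₂ are independent, the coefficients expressing q are uniquely determined by a linear system.
The system has the unique solution (a₁, a₂) = (3, -4).

q = 3w₁ - 4w₂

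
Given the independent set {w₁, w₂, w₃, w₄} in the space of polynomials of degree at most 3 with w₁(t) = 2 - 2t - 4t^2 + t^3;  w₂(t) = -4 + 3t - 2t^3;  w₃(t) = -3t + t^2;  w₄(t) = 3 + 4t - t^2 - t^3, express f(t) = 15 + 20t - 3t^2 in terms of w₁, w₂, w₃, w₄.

Identify each element with its coordinate vector in ℝ⁴ via {1, t, …, t^3}.
Write f = α₁w₁ + … + α₄w₄ and equate components.
The system has the unique solution (α₁, …, α₄) = (-1, -2, -4, 3).

f = -w₁ - 2w₂ - 4w₃ + 3w₄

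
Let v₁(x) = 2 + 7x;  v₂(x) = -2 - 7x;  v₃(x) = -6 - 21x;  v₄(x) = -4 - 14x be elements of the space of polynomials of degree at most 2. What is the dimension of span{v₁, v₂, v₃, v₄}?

Represent each element by its coordinate vector in ℝ³.
Apply Gaussian elimination to the matrix whose rows are v₁, v₂, v₃, v₄.
Exactly 1 pivot survives; hence the rank is 1.
(With 4 elements in a 3-dimensional space the rank is at most 3.)

1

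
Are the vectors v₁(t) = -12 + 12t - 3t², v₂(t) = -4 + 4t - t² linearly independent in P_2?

linearly dependent

Take coordinates with respect to the standard basis {1, t, t²}.
Place the vectors as rows of a 2×3 matrix and reduce to echelon form.
The reduction yields 1 nonzero row, so the rank is 1.
Since rank 1 < 2, the set is linearly dependent.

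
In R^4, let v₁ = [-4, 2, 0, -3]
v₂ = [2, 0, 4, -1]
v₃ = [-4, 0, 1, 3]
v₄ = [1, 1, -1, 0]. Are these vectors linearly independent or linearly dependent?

Place the vectors as rows of a 4×4 matrix and reduce to echelon form.
The reduction yields 4 nonzero rows, so the rank is 4.
Since rank = 4 (the number of vectors), the set is linearly independent.

linearly independent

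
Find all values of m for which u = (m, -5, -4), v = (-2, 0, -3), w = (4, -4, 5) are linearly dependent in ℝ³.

The vectors are dependent exactly when the determinant of the matrix with rows u, v, w vanishes.
The determinant works out to -12*m - 22.
This vanishes exactly when m = -11/6.

m = -11/6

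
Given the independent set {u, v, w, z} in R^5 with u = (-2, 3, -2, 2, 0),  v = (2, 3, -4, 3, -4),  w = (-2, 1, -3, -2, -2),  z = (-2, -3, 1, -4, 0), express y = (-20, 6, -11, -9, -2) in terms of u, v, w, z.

Since u, v, w, z are independent, the coefficients expressing y are uniquely determined by a linear system.
The system has the unique solution (a₁, …, a₄) = (4, -1, 3, 2).

y = 4u - v + 3w + 2z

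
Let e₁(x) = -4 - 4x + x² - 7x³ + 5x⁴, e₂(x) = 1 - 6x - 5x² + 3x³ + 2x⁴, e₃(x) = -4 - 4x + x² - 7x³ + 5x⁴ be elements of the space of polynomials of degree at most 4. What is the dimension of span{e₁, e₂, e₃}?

Pass to coordinate vectors with respect to the basis {1, x, …, x⁴}.
Put the 5×3 matrix [e₁|e₂|e₃] into echelon form.
Exactly 2 pivots survive; hence the rank is 2.

dim = 2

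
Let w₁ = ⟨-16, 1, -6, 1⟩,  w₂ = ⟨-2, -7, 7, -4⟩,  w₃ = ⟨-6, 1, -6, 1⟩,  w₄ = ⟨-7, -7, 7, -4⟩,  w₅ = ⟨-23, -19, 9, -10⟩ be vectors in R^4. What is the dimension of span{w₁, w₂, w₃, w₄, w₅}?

dim = 3

Put the 4×5 matrix [w₁|w₂|w₃|w₄|w₅] into echelon form.
Exactly 3 pivots survive; hence the rank is 3.
(With 5 elements in a 4-dimensional space the rank is at most 4.)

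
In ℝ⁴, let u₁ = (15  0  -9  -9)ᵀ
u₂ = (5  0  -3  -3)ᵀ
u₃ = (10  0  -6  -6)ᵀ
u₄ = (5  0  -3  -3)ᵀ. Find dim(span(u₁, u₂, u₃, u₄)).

Row-reduce the 4×4 matrix with these as rows.
There is 1 pivot column, so rank = 1.

dim = 1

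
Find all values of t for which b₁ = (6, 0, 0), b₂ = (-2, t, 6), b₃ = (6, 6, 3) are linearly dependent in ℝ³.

t = 12

The vectors are dependent exactly when the determinant of the matrix with rows b₁, b₂, b₃ vanishes.
Cofactor expansion gives det = 18*t - 216.
Setting this to zero gives t = 12.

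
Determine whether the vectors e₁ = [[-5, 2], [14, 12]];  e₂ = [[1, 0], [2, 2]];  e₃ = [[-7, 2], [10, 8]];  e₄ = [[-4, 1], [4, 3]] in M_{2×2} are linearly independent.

Take coordinates with respect to the standard basis {E₁₁, E₁₂, E₂₁, E₂₂}.
Place the vectors as rows of a 4×4 matrix and reduce to echelon form.
The reduction yields 2 nonzero rows, so the rank is 2.
Since rank 2 < 4, the set is linearly dependent.
Indeed e₁ - 2e₂ - e₃ = 0.

linearly dependent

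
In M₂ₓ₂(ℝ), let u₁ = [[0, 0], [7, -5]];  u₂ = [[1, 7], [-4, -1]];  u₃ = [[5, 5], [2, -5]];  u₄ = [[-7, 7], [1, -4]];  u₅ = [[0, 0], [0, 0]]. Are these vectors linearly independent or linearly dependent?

Take coordinates with respect to the standard basis {E₁₁, E₁₂, E₂₁, E₂₂}.
There are 5 vectors in a 4-dimensional space, so they cannot be linearly independent.

linearly dependent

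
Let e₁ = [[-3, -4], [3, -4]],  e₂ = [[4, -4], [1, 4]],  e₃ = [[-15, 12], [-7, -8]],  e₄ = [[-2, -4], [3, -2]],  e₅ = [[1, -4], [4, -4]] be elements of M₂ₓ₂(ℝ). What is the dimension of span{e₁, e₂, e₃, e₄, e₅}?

Use coordinates relative to {E₁₁, E₁₂, E₂₁, E₂₂}.
Row-reduce the 5×4 matrix with these as rows.
The echelon form has 4 nonzero rows, so the rank is 4.
(With 5 elements in a 4-dimensional space the rank is at most 4.)

dim = 4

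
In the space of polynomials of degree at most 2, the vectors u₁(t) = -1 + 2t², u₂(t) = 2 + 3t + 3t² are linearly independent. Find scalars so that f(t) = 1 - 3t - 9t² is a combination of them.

f = -3u₁ - u₂

Take coordinate vectors relative to {1, t, t²}.
Solve the system with u₁, u₂ as columns and f as the right-hand side.
The system has the unique solution (α₁, α₂) = (-3, -1).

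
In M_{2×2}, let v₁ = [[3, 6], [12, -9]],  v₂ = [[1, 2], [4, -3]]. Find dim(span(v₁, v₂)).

1

Pass to coordinate vectors with respect to the basis {E₁₁, E₁₂, E₂₁, E₂₂}.
Put the 4×2 matrix [v₁|v₂] into echelon form.
There is 1 pivot column, so rank = 1.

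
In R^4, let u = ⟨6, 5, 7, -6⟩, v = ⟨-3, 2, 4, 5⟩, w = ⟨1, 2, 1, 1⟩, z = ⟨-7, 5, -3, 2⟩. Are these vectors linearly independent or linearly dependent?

Form the 4×4 matrix with these as columns; its determinant is 1075.
A nonzero determinant means the columns are linearly independent.

linearly independent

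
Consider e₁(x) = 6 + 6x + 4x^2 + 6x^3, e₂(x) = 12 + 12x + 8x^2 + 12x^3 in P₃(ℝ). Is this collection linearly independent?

linearly dependent

Take coordinates with respect to the standard basis {1, x, …, x^3}.
One vector is a scalar multiple of another, so the set is dependent.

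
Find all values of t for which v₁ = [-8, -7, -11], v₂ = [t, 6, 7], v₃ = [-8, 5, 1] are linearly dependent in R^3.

t = 2

The vectors are dependent exactly when the determinant of the matrix with rows v₁, v₂, v₃ vanishes.
Expanding, det = 96 - 48*t.
Solving 96 - 48*t = 0 yields t = 2.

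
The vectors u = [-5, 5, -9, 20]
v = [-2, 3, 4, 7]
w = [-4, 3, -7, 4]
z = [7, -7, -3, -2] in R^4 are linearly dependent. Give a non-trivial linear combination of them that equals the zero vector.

u - 2v - 2w - z = 0

Row-reduce the matrix with u, v, w, z as columns; the null space gives the coefficients.
A generator of the null space is (1, -2, -2, -1).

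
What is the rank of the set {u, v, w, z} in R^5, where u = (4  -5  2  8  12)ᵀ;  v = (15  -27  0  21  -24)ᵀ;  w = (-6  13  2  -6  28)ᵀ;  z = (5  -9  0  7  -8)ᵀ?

2

Row-reduce the 4×5 matrix with these as rows.
Exactly 2 pivots survive; hence the rank is 2.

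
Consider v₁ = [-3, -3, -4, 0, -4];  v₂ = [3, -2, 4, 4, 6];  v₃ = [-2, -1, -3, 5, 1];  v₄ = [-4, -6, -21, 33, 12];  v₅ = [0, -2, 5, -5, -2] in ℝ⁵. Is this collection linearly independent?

The matrix [v₁|v₂|v₃|v₄|v₅] has determinant 0.
A zero determinant means the columns are linearly dependent.
Indeed 2v₁ + 2v₂ + 2v₃ - v₄ - 3v₅ = 0.

linearly dependent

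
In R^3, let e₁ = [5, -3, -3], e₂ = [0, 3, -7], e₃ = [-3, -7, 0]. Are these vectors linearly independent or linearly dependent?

Form the 3×3 matrix with these as columns; its determinant is -335.
A nonzero determinant means the columns are linearly independent.

linearly independent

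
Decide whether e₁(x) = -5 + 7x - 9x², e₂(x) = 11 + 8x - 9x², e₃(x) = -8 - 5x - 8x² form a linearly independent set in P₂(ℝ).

linearly independent

Write each element as a coordinate vector in ℝ³ using {1, x, x²}.
Form the 3×3 matrix with these as columns; its determinant is 1584.
A nonzero determinant means the columns are linearly independent.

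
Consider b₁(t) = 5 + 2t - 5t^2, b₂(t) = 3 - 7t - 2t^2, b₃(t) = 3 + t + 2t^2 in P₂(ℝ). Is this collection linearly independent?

Write each element as a coordinate vector in ℝ³ using {1, t, t^2}.
Row-reduce the matrix whose columns are b₁, b₂, b₃.
The reduction yields 3 nonzero rows, so the rank is 3.
Since rank = 3 (the number of vectors), the set is linearly independent.

linearly independent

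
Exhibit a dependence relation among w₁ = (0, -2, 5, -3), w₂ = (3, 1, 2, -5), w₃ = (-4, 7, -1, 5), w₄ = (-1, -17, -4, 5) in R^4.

3w₂ + 2w₃ + w₄ = 0

Write the vectors as columns of a matrix and find a nonzero vector in its null space.
A generator of the null space is (0, 3, 2, 1).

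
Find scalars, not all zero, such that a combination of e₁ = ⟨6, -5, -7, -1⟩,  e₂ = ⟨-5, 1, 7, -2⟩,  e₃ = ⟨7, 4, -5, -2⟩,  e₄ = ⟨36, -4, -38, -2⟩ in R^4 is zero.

Solve the homogeneous system with e₁, e₂, e₃, e₄ as columns by row-reducing the coefficient matrix.
A generator of the null space is (2, -2, 2, -1).

2e₁ - 2e₂ + 2e₃ - e₄ = 0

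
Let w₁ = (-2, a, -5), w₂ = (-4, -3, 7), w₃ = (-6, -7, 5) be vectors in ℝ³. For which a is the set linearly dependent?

a = -59/11

The set is linearly dependent precisely when det[w₁; w₂; w₃] = 0.
Expanding, det = -22*a - 118.
This vanishes exactly when a = -59/11.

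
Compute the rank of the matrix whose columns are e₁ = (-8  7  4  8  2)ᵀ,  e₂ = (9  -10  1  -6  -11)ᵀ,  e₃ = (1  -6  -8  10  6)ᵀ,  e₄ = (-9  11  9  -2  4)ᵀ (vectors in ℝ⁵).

rank 4

Row-reduce the 4×5 matrix with these as rows.
Exactly 4 pivots survive; hence the rank is 4.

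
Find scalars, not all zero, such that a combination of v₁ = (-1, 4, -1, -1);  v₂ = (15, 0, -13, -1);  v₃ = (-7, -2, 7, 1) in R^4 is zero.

v₁ + v₂ + 2v₃ = 0

Write the vectors as columns of a matrix and find a nonzero vector in its null space.
One solution (up to scaling) is (1, 1, 2).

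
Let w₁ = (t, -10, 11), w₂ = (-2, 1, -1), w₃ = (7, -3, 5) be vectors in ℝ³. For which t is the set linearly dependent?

Dependence holds iff the 3×3 matrix [w₁ w₂ w₃] is singular.
Expanding, det = 2*t - 41.
Setting this to zero gives t = 41/2.

t = 41/2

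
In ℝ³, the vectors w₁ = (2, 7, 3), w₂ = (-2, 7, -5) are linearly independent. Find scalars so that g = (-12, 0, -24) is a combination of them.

Write g = α₁w₁ + α₂w₂ and equate components.
Row-reducing the augmented matrix gives the unique coefficients (α₁, α₂) = (-3, 3).

g = -3w₁ + 3w₂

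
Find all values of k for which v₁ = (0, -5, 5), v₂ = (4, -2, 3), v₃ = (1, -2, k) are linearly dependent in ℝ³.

Place the vectors as rows of a 3×3 matrix; dependence ⇔ determinant zero.
Expanding, det = 20*k - 45.
Setting this to zero gives k = 9/4.

k = 9/4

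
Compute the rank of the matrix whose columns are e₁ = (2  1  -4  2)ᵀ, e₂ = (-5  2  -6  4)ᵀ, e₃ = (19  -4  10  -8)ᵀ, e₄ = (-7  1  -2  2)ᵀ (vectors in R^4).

2

Apply Gaussian elimination to the matrix whose rows are e₁, e₂, e₃, e₄.
Exactly 2 pivots survive; hence the rank is 2.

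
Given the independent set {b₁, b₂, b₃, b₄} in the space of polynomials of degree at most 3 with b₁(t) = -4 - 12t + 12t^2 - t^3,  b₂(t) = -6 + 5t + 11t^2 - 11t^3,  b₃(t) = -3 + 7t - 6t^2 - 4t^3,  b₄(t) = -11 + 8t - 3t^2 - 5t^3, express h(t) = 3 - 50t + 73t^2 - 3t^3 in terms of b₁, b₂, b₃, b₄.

Work in coordinates with respect to the standard basis {1, t, …, t^3}.
Solve the system with b₁, b₂, b₃, b₄ as columns and h as the right-hand side.
Row-reducing the augmented matrix gives the unique coefficients (c₁, …, c₄) = (2, 2, -4, -1).

h = 2b₁ + 2b₂ - 4b₃ - b₄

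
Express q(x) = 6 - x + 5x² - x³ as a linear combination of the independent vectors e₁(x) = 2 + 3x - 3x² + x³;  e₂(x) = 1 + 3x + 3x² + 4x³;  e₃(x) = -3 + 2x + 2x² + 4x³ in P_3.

Identify each element with its coordinate vector in ℝ⁴ via {1, x, …, x³}.
Write q = c₁e₁ + … + c₃e₃ and equate components.
Back-substitution yields (c₁, c₂, c₃) = (-1, 2, -2).

q = -e₁ + 2e₂ - 2e₃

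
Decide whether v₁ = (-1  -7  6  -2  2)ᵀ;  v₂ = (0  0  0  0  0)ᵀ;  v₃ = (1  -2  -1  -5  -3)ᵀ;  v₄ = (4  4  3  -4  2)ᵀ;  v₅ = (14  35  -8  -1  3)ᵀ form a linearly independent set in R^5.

One of the vectors is the zero vector, so the set is linearly dependent.

linearly dependent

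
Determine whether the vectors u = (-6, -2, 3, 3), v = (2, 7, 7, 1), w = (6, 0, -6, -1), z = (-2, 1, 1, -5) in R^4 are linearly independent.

linearly independent

Row-reduce the matrix whose columns are u, v, w, z.
The reduction yields 4 nonzero rows, so the rank is 4.
Since rank = 4 (the number of vectors), the set is linearly independent.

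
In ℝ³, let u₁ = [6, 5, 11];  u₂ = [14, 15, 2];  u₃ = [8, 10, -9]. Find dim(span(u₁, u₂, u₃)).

dim = 2

Row-reduce the 3×3 matrix with these as rows.
There are 2 pivot columns, so rank = 2.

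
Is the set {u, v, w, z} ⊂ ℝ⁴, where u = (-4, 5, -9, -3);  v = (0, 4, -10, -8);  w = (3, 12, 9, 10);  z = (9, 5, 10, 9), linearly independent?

linearly independent

The matrix [u|v|w|z] has determinant -4068.
A nonzero determinant means the columns are linearly independent.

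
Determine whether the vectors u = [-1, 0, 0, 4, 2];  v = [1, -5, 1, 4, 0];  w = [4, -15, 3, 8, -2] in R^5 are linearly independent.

linearly dependent

Place the vectors as rows of a 3×5 matrix and reduce to echelon form.
The reduction yields 2 nonzero rows, so the rank is 2.
Since rank 2 < 3, the set is linearly dependent.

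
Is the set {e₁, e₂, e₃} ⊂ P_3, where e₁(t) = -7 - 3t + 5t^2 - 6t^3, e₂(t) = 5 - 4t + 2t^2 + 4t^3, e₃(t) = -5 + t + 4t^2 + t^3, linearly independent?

linearly independent

Write each element as a coordinate vector in ℝ⁴ using {1, t, …, t^3}.
Place the vectors as rows of a 3×4 matrix and reduce to echelon form.
The reduction yields 3 nonzero rows, so the rank is 3.
Since rank = 3 (the number of vectors), the set is linearly independent.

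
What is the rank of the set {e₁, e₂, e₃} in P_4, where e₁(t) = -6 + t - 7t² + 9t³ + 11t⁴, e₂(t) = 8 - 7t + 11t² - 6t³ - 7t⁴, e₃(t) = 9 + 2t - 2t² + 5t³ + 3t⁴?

Pass to coordinate vectors with respect to the basis {1, t, …, t⁴}.
Put the 5×3 matrix [e₁|e₂|e₃] into echelon form.
The echelon form has 3 nonzero rows, so the rank is 3.

rank 3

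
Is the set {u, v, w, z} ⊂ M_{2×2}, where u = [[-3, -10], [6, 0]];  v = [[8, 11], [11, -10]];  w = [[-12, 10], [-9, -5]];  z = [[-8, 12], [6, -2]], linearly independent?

linearly independent

Write each element as a coordinate vector in ℝ⁴ using {E₁₁, E₁₂, E₂₁, E₂₂}.
Place the vectors as rows of a 4×4 matrix and reduce to echelon form.
The reduction yields 4 nonzero rows, so the rank is 4.
Since rank = 4 (the number of vectors), the set is linearly independent.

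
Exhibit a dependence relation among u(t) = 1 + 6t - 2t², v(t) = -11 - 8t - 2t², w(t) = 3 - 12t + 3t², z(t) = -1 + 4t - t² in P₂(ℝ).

w + 3z = 0

Take coordinates with respect to {1, t, t²}.
Solve the homogeneous system with u, v, w, z as columns by row-reducing the coefficient matrix.
A generator of the null space is (0, 0, 1, 3).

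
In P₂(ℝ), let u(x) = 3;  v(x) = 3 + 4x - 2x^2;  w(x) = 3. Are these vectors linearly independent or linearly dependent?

Write each element as a coordinate vector in ℝ³ using {1, x, x^2}.
Two of the vectors are equal, giving an immediate dependence.

linearly dependent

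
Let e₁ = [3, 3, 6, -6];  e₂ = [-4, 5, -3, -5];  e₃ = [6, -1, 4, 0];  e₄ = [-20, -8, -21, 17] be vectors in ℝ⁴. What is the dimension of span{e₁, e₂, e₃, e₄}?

Apply Gaussian elimination to the matrix whose rows are e₁, e₂, e₃, e₄.
There are 3 pivot columns, so rank = 3.

dim = 3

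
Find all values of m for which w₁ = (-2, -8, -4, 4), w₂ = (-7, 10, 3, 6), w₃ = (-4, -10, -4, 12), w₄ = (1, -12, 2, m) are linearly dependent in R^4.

m = 30

Place the vectors as rows of a 4×4 matrix; dependence ⇔ determinant zero.
Cofactor expansion gives det = 3000 - 100*m.
This vanishes exactly when m = 30.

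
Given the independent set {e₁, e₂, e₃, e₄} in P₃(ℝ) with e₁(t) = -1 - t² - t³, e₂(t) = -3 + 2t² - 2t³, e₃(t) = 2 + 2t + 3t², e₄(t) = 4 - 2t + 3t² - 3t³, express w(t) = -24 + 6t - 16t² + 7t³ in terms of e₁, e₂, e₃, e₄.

w = 3e₁ + e₂ - e₃ - 4e₄

Work in coordinates with respect to the standard basis {1, t, …, t³}.
Write w = α₁e₁ + … + α₄e₄ and equate components.
Back-substitution yields (α₁, …, α₄) = (3, 1, -1, -4).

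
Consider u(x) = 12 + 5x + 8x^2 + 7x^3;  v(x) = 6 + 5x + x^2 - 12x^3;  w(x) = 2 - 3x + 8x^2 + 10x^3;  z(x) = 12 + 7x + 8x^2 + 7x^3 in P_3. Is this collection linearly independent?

linearly independent

Write each element as a coordinate vector in ℝ⁴ using {1, x, …, x^3}.
The matrix [u|v|w|z] has determinant 1844.
A nonzero determinant means the columns are linearly independent.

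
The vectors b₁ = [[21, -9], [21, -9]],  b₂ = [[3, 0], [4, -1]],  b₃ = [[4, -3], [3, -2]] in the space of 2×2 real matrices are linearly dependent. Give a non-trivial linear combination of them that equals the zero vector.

b₁ - 3b₂ - 3b₃ = 0

Write each element as a vector in ℝ⁴ using {E₁₁, E₁₂, E₂₁, E₂₂}.
Set up α₁b₁ + … + α₃b₃ = 0 and solve the homogeneous system.
A generator of the null space is (1, -3, -3).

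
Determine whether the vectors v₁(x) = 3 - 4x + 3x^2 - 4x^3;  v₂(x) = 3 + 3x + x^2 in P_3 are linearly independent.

Take coordinates with respect to the standard basis {1, x, …, x^3}.
Place the vectors as rows of a 2×4 matrix and reduce to echelon form.
The reduction yields 2 nonzero rows, so the rank is 2.
Since rank = 2 (the number of vectors), the set is linearly independent.

linearly independent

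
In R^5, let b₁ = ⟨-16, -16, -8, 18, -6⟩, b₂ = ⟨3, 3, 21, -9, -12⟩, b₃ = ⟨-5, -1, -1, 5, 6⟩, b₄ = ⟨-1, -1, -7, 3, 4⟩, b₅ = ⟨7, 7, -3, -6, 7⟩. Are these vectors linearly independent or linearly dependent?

One vector is a scalar multiple of another, so the set is dependent.

linearly dependent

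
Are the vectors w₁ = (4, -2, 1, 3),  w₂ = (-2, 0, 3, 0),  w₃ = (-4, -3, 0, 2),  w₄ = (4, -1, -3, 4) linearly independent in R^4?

linearly independent

Place the vectors as rows of a 4×4 matrix and reduce to echelon form.
The reduction yields 4 nonzero rows, so the rank is 4.
Since rank = 4 (the number of vectors), the set is linearly independent.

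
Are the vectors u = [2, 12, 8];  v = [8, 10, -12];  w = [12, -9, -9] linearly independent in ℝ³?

linearly independent

Place the vectors as rows of a 3×3 matrix and reduce to echelon form.
The reduction yields 3 nonzero rows, so the rank is 3.
Since rank = 3 (the number of vectors), the set is linearly independent.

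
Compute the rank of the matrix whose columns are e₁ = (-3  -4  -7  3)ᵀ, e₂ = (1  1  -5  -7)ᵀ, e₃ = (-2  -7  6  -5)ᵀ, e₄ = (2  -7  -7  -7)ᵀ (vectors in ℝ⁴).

rank 4

Row-reduce the 4×4 matrix with these as rows.
There are 4 pivot columns, so rank = 4.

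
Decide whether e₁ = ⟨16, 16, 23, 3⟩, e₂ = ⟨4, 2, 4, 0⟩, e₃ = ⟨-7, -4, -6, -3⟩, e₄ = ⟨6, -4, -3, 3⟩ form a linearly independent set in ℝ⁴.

Form the 4×4 matrix with these as columns; its determinant is 0.
A zero determinant means the columns are linearly dependent.

linearly dependent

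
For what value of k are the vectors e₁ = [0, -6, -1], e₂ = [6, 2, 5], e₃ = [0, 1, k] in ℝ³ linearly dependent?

The set is linearly dependent precisely when det[e₁; e₂; e₃] = 0.
The determinant works out to 36*k - 6.
This vanishes exactly when k = 1/6.

k = 1/6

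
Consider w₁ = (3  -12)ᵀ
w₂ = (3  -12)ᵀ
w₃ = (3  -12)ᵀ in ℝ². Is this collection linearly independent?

There are 3 vectors in a 2-dimensional space, so they cannot be linearly independent.

linearly dependent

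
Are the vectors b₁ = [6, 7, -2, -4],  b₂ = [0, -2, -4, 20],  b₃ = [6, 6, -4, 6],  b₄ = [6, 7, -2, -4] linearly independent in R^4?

linearly dependent

Form the 4×4 matrix with these as columns; its determinant is 0.
A zero determinant means the columns are linearly dependent.
Indeed 2b₁ + b₂ - 2b₃ = 0.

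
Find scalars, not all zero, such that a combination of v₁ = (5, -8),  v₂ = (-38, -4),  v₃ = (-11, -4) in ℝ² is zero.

Write the vectors as columns of a matrix and find a nonzero vector in its null space.
The free variable yields coefficients (1, 1, -3) (any nonzero multiple also works).

v₁ + v₂ - 3v₃ = 0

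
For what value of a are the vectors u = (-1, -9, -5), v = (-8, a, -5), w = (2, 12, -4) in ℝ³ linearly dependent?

a = -57

Dependence holds iff the 3×3 matrix [u v w] is singular.
Cofactor expansion gives det = 14*a + 798.
Solving 14*a + 798 = 0 yields a = -57.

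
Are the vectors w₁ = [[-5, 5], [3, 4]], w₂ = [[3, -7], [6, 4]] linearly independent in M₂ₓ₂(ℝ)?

Write each element as a coordinate vector in ℝ⁴ using {E₁₁, E₁₂, E₂₁, E₂₂}.
Place the vectors as rows of a 2×4 matrix and reduce to echelon form.
The reduction yields 2 nonzero rows, so the rank is 2.
Since rank = 2 (the number of vectors), the set is linearly independent.

linearly independent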